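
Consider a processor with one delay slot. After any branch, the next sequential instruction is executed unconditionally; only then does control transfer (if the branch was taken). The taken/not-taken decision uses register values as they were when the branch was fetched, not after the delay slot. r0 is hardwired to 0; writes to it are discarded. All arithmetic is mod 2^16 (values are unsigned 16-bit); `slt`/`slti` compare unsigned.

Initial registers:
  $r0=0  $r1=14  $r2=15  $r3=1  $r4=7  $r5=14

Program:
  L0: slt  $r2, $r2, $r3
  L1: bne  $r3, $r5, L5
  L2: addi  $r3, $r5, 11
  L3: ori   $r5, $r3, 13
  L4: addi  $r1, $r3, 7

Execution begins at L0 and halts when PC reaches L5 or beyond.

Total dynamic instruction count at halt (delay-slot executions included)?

3

[0] slt  $r2, $r2, $r3  →  {$r0:0, $r1:14, $r2:0, $r3:1, $r4:7, $r5:14}
[1] bne  $r3, $r5, L5  →  {$r0:0, $r1:14, $r2:0, $r3:1, $r4:7, $r5:14}  ⟨branch taken⟩
[2] addi  $r3, $r5, 11  →  {$r0:0, $r1:14, $r2:0, $r3:25, $r4:7, $r5:14}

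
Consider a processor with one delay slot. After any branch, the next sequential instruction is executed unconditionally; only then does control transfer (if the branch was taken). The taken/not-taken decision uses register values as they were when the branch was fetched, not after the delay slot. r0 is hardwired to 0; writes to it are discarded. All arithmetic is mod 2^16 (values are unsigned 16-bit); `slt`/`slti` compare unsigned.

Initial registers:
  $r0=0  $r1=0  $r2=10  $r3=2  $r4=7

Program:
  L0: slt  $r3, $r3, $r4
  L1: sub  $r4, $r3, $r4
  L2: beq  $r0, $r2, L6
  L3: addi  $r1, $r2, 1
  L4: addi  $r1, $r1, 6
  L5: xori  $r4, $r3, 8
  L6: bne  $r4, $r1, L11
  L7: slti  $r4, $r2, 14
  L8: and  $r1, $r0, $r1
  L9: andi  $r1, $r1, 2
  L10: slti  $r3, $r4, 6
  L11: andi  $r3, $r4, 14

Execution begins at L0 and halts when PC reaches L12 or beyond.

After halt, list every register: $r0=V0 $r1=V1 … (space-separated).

#0 slt  $r3, $r3, $r4 ; 0/0/10/1/7
#1 sub  $r4, $r3, $r4 ; 0/0/10/1/65530
#2 beq  $r0, $r2, L6 ; 0/0/10/1/65530 ; →fallthru
#3 addi  $r1, $r2, 1 ; 0/11/10/1/65530
#4 addi  $r1, $r1, 6 ; 0/17/10/1/65530
#5 xori  $r4, $r3, 8 ; 0/17/10/1/9
#6 bne  $r4, $r1, L11 ; 0/17/10/1/9 ; →target
#7 slti  $r4, $r2, 14 ; 0/17/10/1/1
#11 andi  $r3, $r4, 14 ; 0/17/10/0/1

$r0=0 $r1=17 $r2=10 $r3=0 $r4=1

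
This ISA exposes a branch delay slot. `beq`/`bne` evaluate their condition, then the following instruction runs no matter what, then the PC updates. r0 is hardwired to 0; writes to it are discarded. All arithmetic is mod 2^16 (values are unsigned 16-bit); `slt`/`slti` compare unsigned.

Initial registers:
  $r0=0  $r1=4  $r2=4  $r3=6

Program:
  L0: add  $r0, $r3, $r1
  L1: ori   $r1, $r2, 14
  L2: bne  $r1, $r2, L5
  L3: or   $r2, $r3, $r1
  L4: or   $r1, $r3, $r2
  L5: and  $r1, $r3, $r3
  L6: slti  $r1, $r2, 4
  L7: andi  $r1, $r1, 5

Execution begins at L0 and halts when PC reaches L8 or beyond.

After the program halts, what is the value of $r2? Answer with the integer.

[0] add  $r0, $r3, $r1  →  {$r0:0, $r1:4, $r2:4, $r3:6}
[1] ori   $r1, $r2, 14  →  {$r0:0, $r1:14, $r2:4, $r3:6}
[2] bne  $r1, $r2, L5  →  {$r0:0, $r1:14, $r2:4, $r3:6}  ⟨branch taken⟩
[3] or   $r2, $r3, $r1  →  {$r0:0, $r1:14, $r2:14, $r3:6}
[5] and  $r1, $r3, $r3  →  {$r0:0, $r1:6, $r2:14, $r3:6}
[6] slti  $r1, $r2, 4  →  {$r0:0, $r1:0, $r2:14, $r3:6}
[7] andi  $r1, $r1, 5  →  {$r0:0, $r1:0, $r2:14, $r3:6}

14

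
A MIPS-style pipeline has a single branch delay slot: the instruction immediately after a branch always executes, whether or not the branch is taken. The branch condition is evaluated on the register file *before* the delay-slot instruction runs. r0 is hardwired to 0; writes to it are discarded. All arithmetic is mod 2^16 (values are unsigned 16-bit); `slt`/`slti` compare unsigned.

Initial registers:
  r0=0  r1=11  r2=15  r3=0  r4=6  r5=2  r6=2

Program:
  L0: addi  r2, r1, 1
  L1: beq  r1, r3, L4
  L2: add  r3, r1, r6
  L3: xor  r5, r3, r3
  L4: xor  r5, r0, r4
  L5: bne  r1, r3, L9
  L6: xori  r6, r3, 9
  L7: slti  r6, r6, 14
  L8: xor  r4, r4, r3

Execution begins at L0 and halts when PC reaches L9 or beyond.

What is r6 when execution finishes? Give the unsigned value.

PC=0  addi  r2, r1, 1        | r0=0 r1=11 r2=12 r3=0 r4=6 r5=2 r6=2
PC=1  beq  r1, r3, L4        | r0=0 r1=11 r2=12 r3=0 r4=6 r5=2 r6=2  [not taken]
PC=2  add  r3, r1, r6        | r0=0 r1=11 r2=12 r3=13 r4=6 r5=2 r6=2
PC=3  xor  r5, r3, r3        | r0=0 r1=11 r2=12 r3=13 r4=6 r5=0 r6=2
PC=4  xor  r5, r0, r4        | r0=0 r1=11 r2=12 r3=13 r4=6 r5=6 r6=2
PC=5  bne  r1, r3, L9        | r0=0 r1=11 r2=12 r3=13 r4=6 r5=6 r6=2  [TAKEN]
PC=6  xori  r6, r3, 9        | r0=0 r1=11 r2=12 r3=13 r4=6 r5=6 r6=4

4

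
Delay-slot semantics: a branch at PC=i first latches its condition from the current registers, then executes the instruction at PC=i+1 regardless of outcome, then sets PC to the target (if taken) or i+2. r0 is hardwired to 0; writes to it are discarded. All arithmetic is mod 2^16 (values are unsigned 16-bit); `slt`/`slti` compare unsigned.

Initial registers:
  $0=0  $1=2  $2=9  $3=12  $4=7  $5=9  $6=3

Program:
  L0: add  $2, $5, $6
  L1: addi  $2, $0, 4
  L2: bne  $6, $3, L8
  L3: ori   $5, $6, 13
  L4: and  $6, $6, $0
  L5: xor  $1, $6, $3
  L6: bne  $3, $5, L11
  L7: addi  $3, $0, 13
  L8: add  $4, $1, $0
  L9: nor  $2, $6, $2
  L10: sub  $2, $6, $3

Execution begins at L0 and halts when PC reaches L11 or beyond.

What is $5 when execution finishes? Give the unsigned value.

15

  step pc=0: add  $2, $5, $6  regs=(0,2,12,12,7,9,3)
  step pc=1: addi  $2, $0, 4  regs=(0,2,4,12,7,9,3)
  step pc=2: bne  $6, $3, L8  cond=T  regs=(0,2,4,12,7,9,3)
  step pc=3: ori   $5, $6, 13  regs=(0,2,4,12,7,15,3)
  step pc=8: add  $4, $1, $0  regs=(0,2,4,12,2,15,3)
  step pc=9: nor  $2, $6, $2  regs=(0,2,65528,12,2,15,3)
  step pc=10: sub  $2, $6, $3  regs=(0,2,65527,12,2,15,3)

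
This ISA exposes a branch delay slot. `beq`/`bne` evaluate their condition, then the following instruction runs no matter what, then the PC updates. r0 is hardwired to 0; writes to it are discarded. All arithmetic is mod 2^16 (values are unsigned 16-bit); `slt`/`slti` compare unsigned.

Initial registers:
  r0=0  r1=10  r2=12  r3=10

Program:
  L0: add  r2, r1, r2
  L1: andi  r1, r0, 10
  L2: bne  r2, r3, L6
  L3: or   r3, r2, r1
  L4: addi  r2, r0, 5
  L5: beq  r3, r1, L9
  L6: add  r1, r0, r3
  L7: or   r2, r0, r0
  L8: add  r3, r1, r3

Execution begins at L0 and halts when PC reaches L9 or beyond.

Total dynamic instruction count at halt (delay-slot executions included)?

7

  step pc=0: add  r2, r1, r2  regs=(0,10,22,10)
  step pc=1: andi  r1, r0, 10  regs=(0,0,22,10)
  step pc=2: bne  r2, r3, L6  cond=T  regs=(0,0,22,10)
  step pc=3: or   r3, r2, r1  regs=(0,0,22,22)
  step pc=6: add  r1, r0, r3  regs=(0,22,22,22)
  step pc=7: or   r2, r0, r0  regs=(0,22,0,22)
  step pc=8: add  r3, r1, r3  regs=(0,22,0,44)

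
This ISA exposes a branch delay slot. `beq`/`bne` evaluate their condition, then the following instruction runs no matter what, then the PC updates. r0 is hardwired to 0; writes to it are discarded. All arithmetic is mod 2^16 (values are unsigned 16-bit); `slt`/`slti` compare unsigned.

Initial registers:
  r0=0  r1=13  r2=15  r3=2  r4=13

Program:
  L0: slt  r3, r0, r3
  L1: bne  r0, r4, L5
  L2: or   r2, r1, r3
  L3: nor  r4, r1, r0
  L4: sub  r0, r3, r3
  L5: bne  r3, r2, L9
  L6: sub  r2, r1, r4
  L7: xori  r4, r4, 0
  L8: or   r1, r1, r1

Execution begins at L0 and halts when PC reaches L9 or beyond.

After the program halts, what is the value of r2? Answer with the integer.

[0] slt  r3, r0, r3  →  {r0:0, r1:13, r2:15, r3:1, r4:13}
[1] bne  r0, r4, L5  →  {r0:0, r1:13, r2:15, r3:1, r4:13}  ⟨branch taken⟩
[2] or   r2, r1, r3  →  {r0:0, r1:13, r2:13, r3:1, r4:13}
[5] bne  r3, r2, L9  →  {r0:0, r1:13, r2:13, r3:1, r4:13}  ⟨branch taken⟩
[6] sub  r2, r1, r4  →  {r0:0, r1:13, r2:0, r3:1, r4:13}

0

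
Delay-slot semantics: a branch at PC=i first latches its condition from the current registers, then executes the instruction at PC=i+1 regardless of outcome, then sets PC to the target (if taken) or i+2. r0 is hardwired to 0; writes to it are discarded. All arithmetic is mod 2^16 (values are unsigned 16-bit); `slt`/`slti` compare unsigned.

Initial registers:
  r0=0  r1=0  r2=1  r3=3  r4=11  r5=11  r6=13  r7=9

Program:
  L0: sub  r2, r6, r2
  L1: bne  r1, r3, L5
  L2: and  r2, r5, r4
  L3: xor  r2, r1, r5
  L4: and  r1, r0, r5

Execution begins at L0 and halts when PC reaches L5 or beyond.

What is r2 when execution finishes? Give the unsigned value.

  step pc=0: sub  r2, r6, r2  regs=(0,0,12,3,11,11,13,9)
  step pc=1: bne  r1, r3, L5  cond=T  regs=(0,0,12,3,11,11,13,9)
  step pc=2: and  r2, r5, r4  regs=(0,0,11,3,11,11,13,9)

11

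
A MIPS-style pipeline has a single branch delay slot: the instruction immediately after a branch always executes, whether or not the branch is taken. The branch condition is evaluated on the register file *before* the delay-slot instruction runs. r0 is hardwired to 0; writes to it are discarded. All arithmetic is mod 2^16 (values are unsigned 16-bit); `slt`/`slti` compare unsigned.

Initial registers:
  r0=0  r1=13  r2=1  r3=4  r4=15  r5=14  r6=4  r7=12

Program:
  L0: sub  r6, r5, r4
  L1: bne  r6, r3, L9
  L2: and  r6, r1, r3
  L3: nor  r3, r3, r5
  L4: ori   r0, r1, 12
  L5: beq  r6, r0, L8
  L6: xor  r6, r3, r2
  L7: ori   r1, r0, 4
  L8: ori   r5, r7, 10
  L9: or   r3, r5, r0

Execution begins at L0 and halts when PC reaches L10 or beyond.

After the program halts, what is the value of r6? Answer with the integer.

4

  step pc=0: sub  r6, r5, r4  regs=(0,13,1,4,15,14,65535,12)
  step pc=1: bne  r6, r3, L9  cond=T  regs=(0,13,1,4,15,14,65535,12)
  step pc=2: and  r6, r1, r3  regs=(0,13,1,4,15,14,4,12)
  step pc=9: or   r3, r5, r0  regs=(0,13,1,14,15,14,4,12)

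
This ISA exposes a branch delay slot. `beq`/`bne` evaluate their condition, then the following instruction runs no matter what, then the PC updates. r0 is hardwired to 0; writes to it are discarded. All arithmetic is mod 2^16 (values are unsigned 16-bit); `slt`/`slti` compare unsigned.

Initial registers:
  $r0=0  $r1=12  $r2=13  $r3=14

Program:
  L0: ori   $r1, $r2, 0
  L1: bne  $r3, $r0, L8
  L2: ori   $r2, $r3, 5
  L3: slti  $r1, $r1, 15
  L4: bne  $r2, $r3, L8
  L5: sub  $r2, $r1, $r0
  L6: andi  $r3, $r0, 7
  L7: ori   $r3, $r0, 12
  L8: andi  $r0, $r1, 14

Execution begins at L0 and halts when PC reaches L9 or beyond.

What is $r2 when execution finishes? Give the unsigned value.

15

[0] ori   $r1, $r2, 0  →  {$r0:0, $r1:13, $r2:13, $r3:14}
[1] bne  $r3, $r0, L8  →  {$r0:0, $r1:13, $r2:13, $r3:14}  ⟨branch taken⟩
[2] ori   $r2, $r3, 5  →  {$r0:0, $r1:13, $r2:15, $r3:14}
[8] andi  $r0, $r1, 14  →  {$r0:0, $r1:13, $r2:15, $r3:14}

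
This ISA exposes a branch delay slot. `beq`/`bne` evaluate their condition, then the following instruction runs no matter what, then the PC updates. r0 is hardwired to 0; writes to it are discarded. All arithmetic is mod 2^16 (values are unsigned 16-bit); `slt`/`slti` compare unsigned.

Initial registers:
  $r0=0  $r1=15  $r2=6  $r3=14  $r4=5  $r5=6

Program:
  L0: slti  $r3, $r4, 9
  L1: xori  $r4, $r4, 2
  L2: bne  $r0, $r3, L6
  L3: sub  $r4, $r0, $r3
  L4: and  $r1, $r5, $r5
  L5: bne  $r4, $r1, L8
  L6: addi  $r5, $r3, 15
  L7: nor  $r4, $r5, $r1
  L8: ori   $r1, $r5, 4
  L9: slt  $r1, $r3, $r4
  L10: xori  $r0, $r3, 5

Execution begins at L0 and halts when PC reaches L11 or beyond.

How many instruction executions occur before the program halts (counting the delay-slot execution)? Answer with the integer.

9

PC=0  slti  $r3, $r4, 9      | $r0=0 $r1=15 $r2=6 $r3=1 $r4=5 $r5=6
PC=1  xori  $r4, $r4, 2      | $r0=0 $r1=15 $r2=6 $r3=1 $r4=7 $r5=6
PC=2  bne  $r0, $r3, L6      | $r0=0 $r1=15 $r2=6 $r3=1 $r4=7 $r5=6  [TAKEN]
PC=3  sub  $r4, $r0, $r3     | $r0=0 $r1=15 $r2=6 $r3=1 $r4=65535 $r5=6
PC=6  addi  $r5, $r3, 15     | $r0=0 $r1=15 $r2=6 $r3=1 $r4=65535 $r5=16
PC=7  nor  $r4, $r5, $r1     | $r0=0 $r1=15 $r2=6 $r3=1 $r4=65504 $r5=16
PC=8  ori   $r1, $r5, 4      | $r0=0 $r1=20 $r2=6 $r3=1 $r4=65504 $r5=16
PC=9  slt  $r1, $r3, $r4     | $r0=0 $r1=1 $r2=6 $r3=1 $r4=65504 $r5=16
PC=10 xori  $r0, $r3, 5      | $r0=0 $r1=1 $r2=6 $r3=1 $r4=65504 $r5=16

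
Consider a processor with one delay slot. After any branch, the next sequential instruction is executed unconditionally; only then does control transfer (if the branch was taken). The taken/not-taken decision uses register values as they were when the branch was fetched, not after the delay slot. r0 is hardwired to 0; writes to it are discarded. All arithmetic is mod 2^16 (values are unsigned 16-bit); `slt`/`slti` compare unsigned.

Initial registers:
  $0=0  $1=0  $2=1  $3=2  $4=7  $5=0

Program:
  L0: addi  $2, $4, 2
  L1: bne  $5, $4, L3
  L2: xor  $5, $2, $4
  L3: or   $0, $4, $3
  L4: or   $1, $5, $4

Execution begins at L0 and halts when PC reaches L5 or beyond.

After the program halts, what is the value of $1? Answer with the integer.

#0 addi  $2, $4, 2 ; 0/0/9/2/7/0
#1 bne  $5, $4, L3 ; 0/0/9/2/7/0 ; →target
#2 xor  $5, $2, $4 ; 0/0/9/2/7/14
#3 or   $0, $4, $3 ; 0/0/9/2/7/14
#4 or   $1, $5, $4 ; 0/15/9/2/7/14

15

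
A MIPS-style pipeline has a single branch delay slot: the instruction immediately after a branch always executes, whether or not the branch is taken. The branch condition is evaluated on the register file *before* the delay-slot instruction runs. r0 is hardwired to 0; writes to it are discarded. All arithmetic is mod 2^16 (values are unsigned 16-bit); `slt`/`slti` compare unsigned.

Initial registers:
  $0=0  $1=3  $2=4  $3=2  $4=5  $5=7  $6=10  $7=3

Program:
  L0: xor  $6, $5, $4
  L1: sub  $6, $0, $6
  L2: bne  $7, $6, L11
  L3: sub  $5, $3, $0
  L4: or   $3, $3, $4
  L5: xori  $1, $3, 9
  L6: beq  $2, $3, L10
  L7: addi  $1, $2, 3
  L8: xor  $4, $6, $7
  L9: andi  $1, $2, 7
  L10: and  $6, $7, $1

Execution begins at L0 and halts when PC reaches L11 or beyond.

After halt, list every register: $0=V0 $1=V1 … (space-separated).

$0=0 $1=3 $2=4 $3=2 $4=5 $5=2 $6=65534 $7=3

#0 xor  $6, $5, $4 ; 0/3/4/2/5/7/2/3
#1 sub  $6, $0, $6 ; 0/3/4/2/5/7/65534/3
#2 bne  $7, $6, L11 ; 0/3/4/2/5/7/65534/3 ; →target
#3 sub  $5, $3, $0 ; 0/3/4/2/5/2/65534/3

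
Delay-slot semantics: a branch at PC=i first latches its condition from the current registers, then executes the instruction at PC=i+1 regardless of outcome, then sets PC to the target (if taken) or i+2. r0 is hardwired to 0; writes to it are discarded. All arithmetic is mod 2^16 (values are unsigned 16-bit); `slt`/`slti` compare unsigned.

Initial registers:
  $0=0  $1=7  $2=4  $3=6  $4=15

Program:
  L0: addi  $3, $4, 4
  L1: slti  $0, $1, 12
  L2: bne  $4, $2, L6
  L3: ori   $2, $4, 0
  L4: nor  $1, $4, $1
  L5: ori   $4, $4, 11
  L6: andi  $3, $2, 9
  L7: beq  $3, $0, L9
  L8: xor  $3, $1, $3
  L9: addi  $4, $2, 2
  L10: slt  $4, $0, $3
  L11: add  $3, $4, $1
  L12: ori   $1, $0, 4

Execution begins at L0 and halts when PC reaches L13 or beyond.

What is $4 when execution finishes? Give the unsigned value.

PC=0  addi  $3, $4, 4        | $0=0 $1=7 $2=4 $3=19 $4=15
PC=1  slti  $0, $1, 12       | $0=0 $1=7 $2=4 $3=19 $4=15
PC=2  bne  $4, $2, L6        | $0=0 $1=7 $2=4 $3=19 $4=15  [TAKEN]
PC=3  ori   $2, $4, 0        | $0=0 $1=7 $2=15 $3=19 $4=15
PC=6  andi  $3, $2, 9        | $0=0 $1=7 $2=15 $3=9 $4=15
PC=7  beq  $3, $0, L9        | $0=0 $1=7 $2=15 $3=9 $4=15  [not taken]
PC=8  xor  $3, $1, $3        | $0=0 $1=7 $2=15 $3=14 $4=15
PC=9  addi  $4, $2, 2        | $0=0 $1=7 $2=15 $3=14 $4=17
PC=10 slt  $4, $0, $3        | $0=0 $1=7 $2=15 $3=14 $4=1
PC=11 add  $3, $4, $1        | $0=0 $1=7 $2=15 $3=8 $4=1
PC=12 ori   $1, $0, 4        | $0=0 $1=4 $2=15 $3=8 $4=1

1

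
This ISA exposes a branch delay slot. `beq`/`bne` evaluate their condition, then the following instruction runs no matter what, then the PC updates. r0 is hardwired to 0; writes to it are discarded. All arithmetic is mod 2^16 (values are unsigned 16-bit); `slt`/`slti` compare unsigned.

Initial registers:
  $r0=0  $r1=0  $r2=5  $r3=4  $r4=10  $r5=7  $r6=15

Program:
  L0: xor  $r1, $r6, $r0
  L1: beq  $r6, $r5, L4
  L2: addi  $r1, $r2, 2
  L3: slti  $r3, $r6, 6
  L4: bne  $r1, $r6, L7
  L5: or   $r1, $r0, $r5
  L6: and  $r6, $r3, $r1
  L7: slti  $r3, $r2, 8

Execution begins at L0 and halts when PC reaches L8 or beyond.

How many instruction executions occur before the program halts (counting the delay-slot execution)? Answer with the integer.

PC=0  xor  $r1, $r6, $r0     | $r0=0 $r1=15 $r2=5 $r3=4 $r4=10 $r5=7 $r6=15
PC=1  beq  $r6, $r5, L4      | $r0=0 $r1=15 $r2=5 $r3=4 $r4=10 $r5=7 $r6=15  [not taken]
PC=2  addi  $r1, $r2, 2      | $r0=0 $r1=7 $r2=5 $r3=4 $r4=10 $r5=7 $r6=15
PC=3  slti  $r3, $r6, 6      | $r0=0 $r1=7 $r2=5 $r3=0 $r4=10 $r5=7 $r6=15
PC=4  bne  $r1, $r6, L7      | $r0=0 $r1=7 $r2=5 $r3=0 $r4=10 $r5=7 $r6=15  [TAKEN]
PC=5  or   $r1, $r0, $r5     | $r0=0 $r1=7 $r2=5 $r3=0 $r4=10 $r5=7 $r6=15
PC=7  slti  $r3, $r2, 8      | $r0=0 $r1=7 $r2=5 $r3=1 $r4=10 $r5=7 $r6=15

7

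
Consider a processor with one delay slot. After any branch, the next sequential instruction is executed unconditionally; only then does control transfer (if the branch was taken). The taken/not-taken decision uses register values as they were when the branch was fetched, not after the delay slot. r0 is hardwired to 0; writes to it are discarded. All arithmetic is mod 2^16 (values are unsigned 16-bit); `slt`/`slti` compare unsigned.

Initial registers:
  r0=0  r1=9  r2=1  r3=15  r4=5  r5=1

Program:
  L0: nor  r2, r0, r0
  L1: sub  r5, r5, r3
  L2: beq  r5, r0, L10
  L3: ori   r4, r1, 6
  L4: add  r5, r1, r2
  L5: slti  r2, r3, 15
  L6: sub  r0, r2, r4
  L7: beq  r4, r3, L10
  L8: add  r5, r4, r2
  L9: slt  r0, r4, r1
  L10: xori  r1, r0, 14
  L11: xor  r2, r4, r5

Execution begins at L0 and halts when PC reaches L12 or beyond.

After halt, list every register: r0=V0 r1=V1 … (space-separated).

[0] nor  r2, r0, r0  →  {r0:0, r1:9, r2:65535, r3:15, r4:5, r5:1}
[1] sub  r5, r5, r3  →  {r0:0, r1:9, r2:65535, r3:15, r4:5, r5:65522}
[2] beq  r5, r0, L10  →  {r0:0, r1:9, r2:65535, r3:15, r4:5, r5:65522}  ⟨branch fallthrough⟩
[3] ori   r4, r1, 6  →  {r0:0, r1:9, r2:65535, r3:15, r4:15, r5:65522}
[4] add  r5, r1, r2  →  {r0:0, r1:9, r2:65535, r3:15, r4:15, r5:8}
[5] slti  r2, r3, 15  →  {r0:0, r1:9, r2:0, r3:15, r4:15, r5:8}
[6] sub  r0, r2, r4  →  {r0:0, r1:9, r2:0, r3:15, r4:15, r5:8}
[7] beq  r4, r3, L10  →  {r0:0, r1:9, r2:0, r3:15, r4:15, r5:8}  ⟨branch taken⟩
[8] add  r5, r4, r2  →  {r0:0, r1:9, r2:0, r3:15, r4:15, r5:15}
[10] xori  r1, r0, 14  →  {r0:0, r1:14, r2:0, r3:15, r4:15, r5:15}
[11] xor  r2, r4, r5  →  {r0:0, r1:14, r2:0, r3:15, r4:15, r5:15}

r0=0 r1=14 r2=0 r3=15 r4=15 r5=15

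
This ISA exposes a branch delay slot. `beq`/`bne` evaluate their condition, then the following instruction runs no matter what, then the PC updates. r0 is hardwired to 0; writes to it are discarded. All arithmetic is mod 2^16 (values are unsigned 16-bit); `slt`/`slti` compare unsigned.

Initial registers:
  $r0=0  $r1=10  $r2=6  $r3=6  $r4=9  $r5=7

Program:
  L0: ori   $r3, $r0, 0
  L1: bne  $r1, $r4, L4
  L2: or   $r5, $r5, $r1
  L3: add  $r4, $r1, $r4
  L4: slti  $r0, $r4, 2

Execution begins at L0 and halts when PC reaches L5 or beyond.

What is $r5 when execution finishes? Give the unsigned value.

[0] ori   $r3, $r0, 0  →  {$r0:0, $r1:10, $r2:6, $r3:0, $r4:9, $r5:7}
[1] bne  $r1, $r4, L4  →  {$r0:0, $r1:10, $r2:6, $r3:0, $r4:9, $r5:7}  ⟨branch taken⟩
[2] or   $r5, $r5, $r1  →  {$r0:0, $r1:10, $r2:6, $r3:0, $r4:9, $r5:15}
[4] slti  $r0, $r4, 2  →  {$r0:0, $r1:10, $r2:6, $r3:0, $r4:9, $r5:15}

15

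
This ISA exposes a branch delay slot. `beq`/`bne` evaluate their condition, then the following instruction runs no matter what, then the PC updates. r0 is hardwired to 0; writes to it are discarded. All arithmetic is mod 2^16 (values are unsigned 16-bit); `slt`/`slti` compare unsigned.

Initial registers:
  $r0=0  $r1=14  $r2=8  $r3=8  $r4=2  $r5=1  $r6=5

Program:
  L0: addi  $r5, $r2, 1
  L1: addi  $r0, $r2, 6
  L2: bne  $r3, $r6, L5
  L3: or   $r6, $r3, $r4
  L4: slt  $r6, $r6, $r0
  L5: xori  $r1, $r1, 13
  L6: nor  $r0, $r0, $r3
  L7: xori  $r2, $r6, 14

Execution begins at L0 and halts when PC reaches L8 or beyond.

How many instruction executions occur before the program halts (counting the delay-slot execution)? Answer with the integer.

PC=0  addi  $r5, $r2, 1      | $r0=0 $r1=14 $r2=8 $r3=8 $r4=2 $r5=9 $r6=5
PC=1  addi  $r0, $r2, 6      | $r0=0 $r1=14 $r2=8 $r3=8 $r4=2 $r5=9 $r6=5
PC=2  bne  $r3, $r6, L5      | $r0=0 $r1=14 $r2=8 $r3=8 $r4=2 $r5=9 $r6=5  [TAKEN]
PC=3  or   $r6, $r3, $r4     | $r0=0 $r1=14 $r2=8 $r3=8 $r4=2 $r5=9 $r6=10
PC=5  xori  $r1, $r1, 13     | $r0=0 $r1=3 $r2=8 $r3=8 $r4=2 $r5=9 $r6=10
PC=6  nor  $r0, $r0, $r3     | $r0=0 $r1=3 $r2=8 $r3=8 $r4=2 $r5=9 $r6=10
PC=7  xori  $r2, $r6, 14     | $r0=0 $r1=3 $r2=4 $r3=8 $r4=2 $r5=9 $r6=10

7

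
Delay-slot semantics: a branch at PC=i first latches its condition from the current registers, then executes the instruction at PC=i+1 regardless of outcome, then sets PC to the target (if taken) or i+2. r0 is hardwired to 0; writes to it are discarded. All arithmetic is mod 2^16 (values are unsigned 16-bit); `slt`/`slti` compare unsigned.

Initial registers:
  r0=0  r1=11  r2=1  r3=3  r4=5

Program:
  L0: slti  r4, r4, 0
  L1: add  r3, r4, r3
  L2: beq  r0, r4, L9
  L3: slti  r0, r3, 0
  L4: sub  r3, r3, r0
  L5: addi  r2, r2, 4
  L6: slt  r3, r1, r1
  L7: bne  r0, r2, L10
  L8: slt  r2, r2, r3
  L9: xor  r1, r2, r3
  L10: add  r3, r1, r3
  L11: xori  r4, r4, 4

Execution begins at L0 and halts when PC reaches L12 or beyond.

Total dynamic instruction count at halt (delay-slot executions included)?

  step pc=0: slti  r4, r4, 0  regs=(0,11,1,3,0)
  step pc=1: add  r3, r4, r3  regs=(0,11,1,3,0)
  step pc=2: beq  r0, r4, L9  cond=T  regs=(0,11,1,3,0)
  step pc=3: slti  r0, r3, 0  regs=(0,11,1,3,0)
  step pc=9: xor  r1, r2, r3  regs=(0,2,1,3,0)
  step pc=10: add  r3, r1, r3  regs=(0,2,1,5,0)
  step pc=11: xori  r4, r4, 4  regs=(0,2,1,5,4)

7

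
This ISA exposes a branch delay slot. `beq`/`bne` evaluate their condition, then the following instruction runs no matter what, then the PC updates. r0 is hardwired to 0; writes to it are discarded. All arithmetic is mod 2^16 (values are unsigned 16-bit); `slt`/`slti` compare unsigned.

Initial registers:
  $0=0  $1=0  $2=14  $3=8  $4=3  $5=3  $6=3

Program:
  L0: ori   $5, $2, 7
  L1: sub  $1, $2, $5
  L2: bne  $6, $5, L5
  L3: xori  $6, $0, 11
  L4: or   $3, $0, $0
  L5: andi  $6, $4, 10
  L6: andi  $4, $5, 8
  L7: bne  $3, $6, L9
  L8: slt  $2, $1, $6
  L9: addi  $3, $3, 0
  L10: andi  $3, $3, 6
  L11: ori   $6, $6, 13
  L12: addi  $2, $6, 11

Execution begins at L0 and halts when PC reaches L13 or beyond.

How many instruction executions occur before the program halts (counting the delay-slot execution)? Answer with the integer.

PC=0  ori   $5, $2, 7        | $0=0 $1=0 $2=14 $3=8 $4=3 $5=15 $6=3
PC=1  sub  $1, $2, $5        | $0=0 $1=65535 $2=14 $3=8 $4=3 $5=15 $6=3
PC=2  bne  $6, $5, L5        | $0=0 $1=65535 $2=14 $3=8 $4=3 $5=15 $6=3  [TAKEN]
PC=3  xori  $6, $0, 11       | $0=0 $1=65535 $2=14 $3=8 $4=3 $5=15 $6=11
PC=5  andi  $6, $4, 10       | $0=0 $1=65535 $2=14 $3=8 $4=3 $5=15 $6=2
PC=6  andi  $4, $5, 8        | $0=0 $1=65535 $2=14 $3=8 $4=8 $5=15 $6=2
PC=7  bne  $3, $6, L9        | $0=0 $1=65535 $2=14 $3=8 $4=8 $5=15 $6=2  [TAKEN]
PC=8  slt  $2, $1, $6        | $0=0 $1=65535 $2=0 $3=8 $4=8 $5=15 $6=2
PC=9  addi  $3, $3, 0        | $0=0 $1=65535 $2=0 $3=8 $4=8 $5=15 $6=2
PC=10 andi  $3, $3, 6        | $0=0 $1=65535 $2=0 $3=0 $4=8 $5=15 $6=2
PC=11 ori   $6, $6, 13       | $0=0 $1=65535 $2=0 $3=0 $4=8 $5=15 $6=15
PC=12 addi  $2, $6, 11       | $0=0 $1=65535 $2=26 $3=0 $4=8 $5=15 $6=15

12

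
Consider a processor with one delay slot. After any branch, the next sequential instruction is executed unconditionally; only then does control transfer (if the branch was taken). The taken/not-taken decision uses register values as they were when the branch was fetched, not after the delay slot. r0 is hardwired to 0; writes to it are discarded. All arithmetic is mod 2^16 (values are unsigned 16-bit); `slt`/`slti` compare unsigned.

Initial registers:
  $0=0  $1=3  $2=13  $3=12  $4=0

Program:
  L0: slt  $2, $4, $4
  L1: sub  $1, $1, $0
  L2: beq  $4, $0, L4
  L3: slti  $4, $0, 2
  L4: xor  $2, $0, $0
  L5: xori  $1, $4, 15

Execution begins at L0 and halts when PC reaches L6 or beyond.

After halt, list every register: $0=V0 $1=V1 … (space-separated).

PC=0  slt  $2, $4, $4        | $0=0 $1=3 $2=0 $3=12 $4=0
PC=1  sub  $1, $1, $0        | $0=0 $1=3 $2=0 $3=12 $4=0
PC=2  beq  $4, $0, L4        | $0=0 $1=3 $2=0 $3=12 $4=0  [TAKEN]
PC=3  slti  $4, $0, 2        | $0=0 $1=3 $2=0 $3=12 $4=1
PC=4  xor  $2, $0, $0        | $0=0 $1=3 $2=0 $3=12 $4=1
PC=5  xori  $1, $4, 15       | $0=0 $1=14 $2=0 $3=12 $4=1

$0=0 $1=14 $2=0 $3=12 $4=1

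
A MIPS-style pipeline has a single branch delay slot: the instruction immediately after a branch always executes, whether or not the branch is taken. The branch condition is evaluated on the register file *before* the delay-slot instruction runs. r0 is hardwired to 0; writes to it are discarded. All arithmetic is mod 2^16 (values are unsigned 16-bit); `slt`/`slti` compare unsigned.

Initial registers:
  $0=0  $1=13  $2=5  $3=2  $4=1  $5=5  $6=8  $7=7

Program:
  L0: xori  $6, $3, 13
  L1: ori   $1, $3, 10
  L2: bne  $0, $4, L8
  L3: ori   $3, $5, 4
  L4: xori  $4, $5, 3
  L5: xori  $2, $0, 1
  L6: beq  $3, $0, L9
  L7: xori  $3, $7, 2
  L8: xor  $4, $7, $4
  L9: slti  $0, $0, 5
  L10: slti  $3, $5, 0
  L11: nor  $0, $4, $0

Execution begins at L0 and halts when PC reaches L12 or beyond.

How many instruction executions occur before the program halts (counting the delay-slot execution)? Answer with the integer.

8

  step pc=0: xori  $6, $3, 13  regs=(0,13,5,2,1,5,15,7)
  step pc=1: ori   $1, $3, 10  regs=(0,10,5,2,1,5,15,7)
  step pc=2: bne  $0, $4, L8  cond=T  regs=(0,10,5,2,1,5,15,7)
  step pc=3: ori   $3, $5, 4  regs=(0,10,5,5,1,5,15,7)
  step pc=8: xor  $4, $7, $4  regs=(0,10,5,5,6,5,15,7)
  step pc=9: slti  $0, $0, 5  regs=(0,10,5,5,6,5,15,7)
  step pc=10: slti  $3, $5, 0  regs=(0,10,5,0,6,5,15,7)
  step pc=11: nor  $0, $4, $0  regs=(0,10,5,0,6,5,15,7)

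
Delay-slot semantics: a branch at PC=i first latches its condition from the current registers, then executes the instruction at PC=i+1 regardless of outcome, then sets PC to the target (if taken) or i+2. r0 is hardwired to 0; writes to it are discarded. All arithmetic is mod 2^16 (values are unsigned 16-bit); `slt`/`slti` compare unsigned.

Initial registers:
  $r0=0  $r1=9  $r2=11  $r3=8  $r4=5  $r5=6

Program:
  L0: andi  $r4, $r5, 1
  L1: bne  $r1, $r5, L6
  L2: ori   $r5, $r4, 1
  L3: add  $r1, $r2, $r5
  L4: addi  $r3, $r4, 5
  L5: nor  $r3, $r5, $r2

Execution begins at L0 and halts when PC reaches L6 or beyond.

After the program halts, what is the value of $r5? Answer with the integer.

#0 andi  $r4, $r5, 1 ; 0/9/11/8/0/6
#1 bne  $r1, $r5, L6 ; 0/9/11/8/0/6 ; →target
#2 ori   $r5, $r4, 1 ; 0/9/11/8/0/1

1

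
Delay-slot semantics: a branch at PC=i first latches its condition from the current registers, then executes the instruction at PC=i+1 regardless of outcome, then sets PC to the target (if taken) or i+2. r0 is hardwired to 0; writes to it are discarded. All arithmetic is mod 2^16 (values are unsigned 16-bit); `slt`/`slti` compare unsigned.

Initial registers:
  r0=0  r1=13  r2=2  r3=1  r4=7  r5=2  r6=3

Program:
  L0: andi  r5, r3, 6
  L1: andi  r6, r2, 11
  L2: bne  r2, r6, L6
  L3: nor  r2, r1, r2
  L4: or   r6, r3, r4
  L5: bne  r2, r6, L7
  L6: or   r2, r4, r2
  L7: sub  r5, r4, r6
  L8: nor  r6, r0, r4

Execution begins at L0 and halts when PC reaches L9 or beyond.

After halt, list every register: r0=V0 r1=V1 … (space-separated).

PC=0  andi  r5, r3, 6        | r0=0 r1=13 r2=2 r3=1 r4=7 r5=0 r6=3
PC=1  andi  r6, r2, 11       | r0=0 r1=13 r2=2 r3=1 r4=7 r5=0 r6=2
PC=2  bne  r2, r6, L6        | r0=0 r1=13 r2=2 r3=1 r4=7 r5=0 r6=2  [not taken]
PC=3  nor  r2, r1, r2        | r0=0 r1=13 r2=65520 r3=1 r4=7 r5=0 r6=2
PC=4  or   r6, r3, r4        | r0=0 r1=13 r2=65520 r3=1 r4=7 r5=0 r6=7
PC=5  bne  r2, r6, L7        | r0=0 r1=13 r2=65520 r3=1 r4=7 r5=0 r6=7  [TAKEN]
PC=6  or   r2, r4, r2        | r0=0 r1=13 r2=65527 r3=1 r4=7 r5=0 r6=7
PC=7  sub  r5, r4, r6        | r0=0 r1=13 r2=65527 r3=1 r4=7 r5=0 r6=7
PC=8  nor  r6, r0, r4        | r0=0 r1=13 r2=65527 r3=1 r4=7 r5=0 r6=65528

r0=0 r1=13 r2=65527 r3=1 r4=7 r5=0 r6=65528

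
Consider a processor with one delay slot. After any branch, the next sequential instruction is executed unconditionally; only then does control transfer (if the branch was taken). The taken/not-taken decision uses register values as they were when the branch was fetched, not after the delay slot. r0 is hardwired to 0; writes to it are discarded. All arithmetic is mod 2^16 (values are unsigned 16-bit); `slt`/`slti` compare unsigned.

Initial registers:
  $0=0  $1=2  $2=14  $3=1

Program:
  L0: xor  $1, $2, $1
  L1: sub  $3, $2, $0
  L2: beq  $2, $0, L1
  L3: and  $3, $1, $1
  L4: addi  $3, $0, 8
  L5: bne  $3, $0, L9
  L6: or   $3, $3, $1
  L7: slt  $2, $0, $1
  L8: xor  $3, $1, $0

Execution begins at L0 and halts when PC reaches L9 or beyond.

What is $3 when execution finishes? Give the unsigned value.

12

[0] xor  $1, $2, $1  →  {$0:0, $1:12, $2:14, $3:1}
[1] sub  $3, $2, $0  →  {$0:0, $1:12, $2:14, $3:14}
[2] beq  $2, $0, L1  →  {$0:0, $1:12, $2:14, $3:14}  ⟨branch fallthrough⟩
[3] and  $3, $1, $1  →  {$0:0, $1:12, $2:14, $3:12}
[4] addi  $3, $0, 8  →  {$0:0, $1:12, $2:14, $3:8}
[5] bne  $3, $0, L9  →  {$0:0, $1:12, $2:14, $3:8}  ⟨branch taken⟩
[6] or   $3, $3, $1  →  {$0:0, $1:12, $2:14, $3:12}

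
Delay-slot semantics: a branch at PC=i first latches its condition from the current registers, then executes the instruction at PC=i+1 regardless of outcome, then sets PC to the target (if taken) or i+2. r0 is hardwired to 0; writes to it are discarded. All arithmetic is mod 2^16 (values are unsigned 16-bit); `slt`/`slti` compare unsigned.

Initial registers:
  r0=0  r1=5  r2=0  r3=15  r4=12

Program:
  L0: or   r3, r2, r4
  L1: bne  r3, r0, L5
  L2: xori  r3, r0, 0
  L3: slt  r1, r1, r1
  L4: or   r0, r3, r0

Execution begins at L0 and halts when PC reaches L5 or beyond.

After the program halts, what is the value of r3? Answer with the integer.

[0] or   r3, r2, r4  →  {r0:0, r1:5, r2:0, r3:12, r4:12}
[1] bne  r3, r0, L5  →  {r0:0, r1:5, r2:0, r3:12, r4:12}  ⟨branch taken⟩
[2] xori  r3, r0, 0  →  {r0:0, r1:5, r2:0, r3:0, r4:12}

0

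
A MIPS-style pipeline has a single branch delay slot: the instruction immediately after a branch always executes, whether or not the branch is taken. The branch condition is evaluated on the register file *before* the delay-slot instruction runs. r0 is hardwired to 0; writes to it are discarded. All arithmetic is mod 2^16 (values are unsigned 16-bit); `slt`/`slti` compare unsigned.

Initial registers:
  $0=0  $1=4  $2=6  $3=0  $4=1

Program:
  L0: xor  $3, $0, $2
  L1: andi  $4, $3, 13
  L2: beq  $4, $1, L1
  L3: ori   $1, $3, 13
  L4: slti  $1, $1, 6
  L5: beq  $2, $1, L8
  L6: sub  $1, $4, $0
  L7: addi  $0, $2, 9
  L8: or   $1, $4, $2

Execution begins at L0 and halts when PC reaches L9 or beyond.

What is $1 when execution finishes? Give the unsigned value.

6

  step pc=0: xor  $3, $0, $2  regs=(0,4,6,6,1)
  step pc=1: andi  $4, $3, 13  regs=(0,4,6,6,4)
  step pc=2: beq  $4, $1, L1  cond=T  regs=(0,4,6,6,4)
  step pc=3: ori   $1, $3, 13  regs=(0,15,6,6,4)
  step pc=1: andi  $4, $3, 13  regs=(0,15,6,6,4)
  step pc=2: beq  $4, $1, L1  cond=F  regs=(0,15,6,6,4)
  step pc=3: ori   $1, $3, 13  regs=(0,15,6,6,4)
  step pc=4: slti  $1, $1, 6  regs=(0,0,6,6,4)
  step pc=5: beq  $2, $1, L8  cond=F  regs=(0,0,6,6,4)
  step pc=6: sub  $1, $4, $0  regs=(0,4,6,6,4)
  step pc=7: addi  $0, $2, 9  regs=(0,4,6,6,4)
  step pc=8: or   $1, $4, $2  regs=(0,6,6,6,4)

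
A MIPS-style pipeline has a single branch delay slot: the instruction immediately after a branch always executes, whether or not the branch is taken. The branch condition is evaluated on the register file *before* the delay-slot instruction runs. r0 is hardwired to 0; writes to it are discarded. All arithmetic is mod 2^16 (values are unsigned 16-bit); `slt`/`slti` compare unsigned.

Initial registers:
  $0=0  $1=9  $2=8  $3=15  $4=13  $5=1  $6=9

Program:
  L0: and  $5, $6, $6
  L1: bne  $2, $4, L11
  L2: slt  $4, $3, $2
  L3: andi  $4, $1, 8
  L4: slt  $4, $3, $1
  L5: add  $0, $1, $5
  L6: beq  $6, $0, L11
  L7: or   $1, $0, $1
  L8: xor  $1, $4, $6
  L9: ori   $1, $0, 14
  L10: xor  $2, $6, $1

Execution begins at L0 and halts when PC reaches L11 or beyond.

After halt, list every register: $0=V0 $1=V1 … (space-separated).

  step pc=0: and  $5, $6, $6  regs=(0,9,8,15,13,9,9)
  step pc=1: bne  $2, $4, L11  cond=T  regs=(0,9,8,15,13,9,9)
  step pc=2: slt  $4, $3, $2  regs=(0,9,8,15,0,9,9)

$0=0 $1=9 $2=8 $3=15 $4=0 $5=9 $6=9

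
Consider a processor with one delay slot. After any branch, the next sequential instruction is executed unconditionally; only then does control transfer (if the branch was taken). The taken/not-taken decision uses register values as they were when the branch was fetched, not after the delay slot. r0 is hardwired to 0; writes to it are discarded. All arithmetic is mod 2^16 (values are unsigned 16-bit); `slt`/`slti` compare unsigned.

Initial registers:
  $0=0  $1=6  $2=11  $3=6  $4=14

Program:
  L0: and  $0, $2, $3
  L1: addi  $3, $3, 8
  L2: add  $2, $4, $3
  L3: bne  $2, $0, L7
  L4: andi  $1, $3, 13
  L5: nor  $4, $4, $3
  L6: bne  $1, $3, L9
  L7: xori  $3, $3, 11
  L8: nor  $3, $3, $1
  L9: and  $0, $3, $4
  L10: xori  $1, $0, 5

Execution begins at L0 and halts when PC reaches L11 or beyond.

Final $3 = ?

65522

#0 and  $0, $2, $3 ; 0/6/11/6/14
#1 addi  $3, $3, 8 ; 0/6/11/14/14
#2 add  $2, $4, $3 ; 0/6/28/14/14
#3 bne  $2, $0, L7 ; 0/6/28/14/14 ; →target
#4 andi  $1, $3, 13 ; 0/12/28/14/14
#7 xori  $3, $3, 11 ; 0/12/28/5/14
#8 nor  $3, $3, $1 ; 0/12/28/65522/14
#9 and  $0, $3, $4 ; 0/12/28/65522/14
#10 xori  $1, $0, 5 ; 0/5/28/65522/14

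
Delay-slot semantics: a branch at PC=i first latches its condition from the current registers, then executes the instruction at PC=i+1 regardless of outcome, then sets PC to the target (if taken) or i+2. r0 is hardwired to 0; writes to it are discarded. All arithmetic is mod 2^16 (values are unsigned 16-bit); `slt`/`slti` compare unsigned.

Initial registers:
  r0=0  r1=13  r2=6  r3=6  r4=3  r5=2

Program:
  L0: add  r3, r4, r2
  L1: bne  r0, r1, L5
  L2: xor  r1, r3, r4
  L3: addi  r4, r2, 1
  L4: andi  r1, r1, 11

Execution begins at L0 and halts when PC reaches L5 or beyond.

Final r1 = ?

10

[0] add  r3, r4, r2  →  {r0:0, r1:13, r2:6, r3:9, r4:3, r5:2}
[1] bne  r0, r1, L5  →  {r0:0, r1:13, r2:6, r3:9, r4:3, r5:2}  ⟨branch taken⟩
[2] xor  r1, r3, r4  →  {r0:0, r1:10, r2:6, r3:9, r4:3, r5:2}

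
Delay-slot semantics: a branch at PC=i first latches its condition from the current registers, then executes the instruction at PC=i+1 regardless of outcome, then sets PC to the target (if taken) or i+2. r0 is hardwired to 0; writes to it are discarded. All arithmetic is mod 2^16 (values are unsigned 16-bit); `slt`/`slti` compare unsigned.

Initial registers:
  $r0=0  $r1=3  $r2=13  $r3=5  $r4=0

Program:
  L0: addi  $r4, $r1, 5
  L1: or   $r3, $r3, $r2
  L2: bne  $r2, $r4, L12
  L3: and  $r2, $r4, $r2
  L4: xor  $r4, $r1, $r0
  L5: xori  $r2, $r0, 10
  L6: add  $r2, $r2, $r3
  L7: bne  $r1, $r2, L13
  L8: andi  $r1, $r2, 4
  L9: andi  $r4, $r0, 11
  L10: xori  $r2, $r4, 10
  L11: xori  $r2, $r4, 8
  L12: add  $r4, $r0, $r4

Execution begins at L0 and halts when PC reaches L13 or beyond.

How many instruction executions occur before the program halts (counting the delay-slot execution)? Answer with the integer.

5

  step pc=0: addi  $r4, $r1, 5  regs=(0,3,13,5,8)
  step pc=1: or   $r3, $r3, $r2  regs=(0,3,13,13,8)
  step pc=2: bne  $r2, $r4, L12  cond=T  regs=(0,3,13,13,8)
  step pc=3: and  $r2, $r4, $r2  regs=(0,3,8,13,8)
  step pc=12: add  $r4, $r0, $r4  regs=(0,3,8,13,8)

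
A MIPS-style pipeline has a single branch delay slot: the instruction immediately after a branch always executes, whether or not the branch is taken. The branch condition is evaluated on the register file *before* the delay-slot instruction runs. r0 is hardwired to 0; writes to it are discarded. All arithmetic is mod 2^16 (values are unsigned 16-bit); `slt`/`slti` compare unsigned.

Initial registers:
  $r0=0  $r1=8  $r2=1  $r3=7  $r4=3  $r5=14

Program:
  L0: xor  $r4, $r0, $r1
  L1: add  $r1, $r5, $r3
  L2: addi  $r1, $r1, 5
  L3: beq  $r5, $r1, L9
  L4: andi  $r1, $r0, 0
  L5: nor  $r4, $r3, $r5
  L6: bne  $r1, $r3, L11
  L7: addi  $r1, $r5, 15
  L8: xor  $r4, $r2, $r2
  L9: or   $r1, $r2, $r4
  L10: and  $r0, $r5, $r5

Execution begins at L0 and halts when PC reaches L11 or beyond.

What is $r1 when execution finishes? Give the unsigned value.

[0] xor  $r4, $r0, $r1  →  {$r0:0, $r1:8, $r2:1, $r3:7, $r4:8, $r5:14}
[1] add  $r1, $r5, $r3  →  {$r0:0, $r1:21, $r2:1, $r3:7, $r4:8, $r5:14}
[2] addi  $r1, $r1, 5  →  {$r0:0, $r1:26, $r2:1, $r3:7, $r4:8, $r5:14}
[3] beq  $r5, $r1, L9  →  {$r0:0, $r1:26, $r2:1, $r3:7, $r4:8, $r5:14}  ⟨branch fallthrough⟩
[4] andi  $r1, $r0, 0  →  {$r0:0, $r1:0, $r2:1, $r3:7, $r4:8, $r5:14}
[5] nor  $r4, $r3, $r5  →  {$r0:0, $r1:0, $r2:1, $r3:7, $r4:65520, $r5:14}
[6] bne  $r1, $r3, L11  →  {$r0:0, $r1:0, $r2:1, $r3:7, $r4:65520, $r5:14}  ⟨branch taken⟩
[7] addi  $r1, $r5, 15  →  {$r0:0, $r1:29, $r2:1, $r3:7, $r4:65520, $r5:14}

29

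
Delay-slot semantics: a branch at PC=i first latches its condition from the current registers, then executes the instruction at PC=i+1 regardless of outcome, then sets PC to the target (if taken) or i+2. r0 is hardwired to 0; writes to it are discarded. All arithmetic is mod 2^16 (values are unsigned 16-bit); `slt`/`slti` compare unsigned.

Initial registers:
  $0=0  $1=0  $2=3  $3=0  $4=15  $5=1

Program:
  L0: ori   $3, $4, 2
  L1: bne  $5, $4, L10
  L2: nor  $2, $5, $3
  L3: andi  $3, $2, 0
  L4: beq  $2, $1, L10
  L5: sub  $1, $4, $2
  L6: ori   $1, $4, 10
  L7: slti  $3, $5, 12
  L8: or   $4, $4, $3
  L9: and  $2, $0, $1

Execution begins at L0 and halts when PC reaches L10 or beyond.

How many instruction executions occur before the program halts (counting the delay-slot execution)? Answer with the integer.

PC=0  ori   $3, $4, 2        | $0=0 $1=0 $2=3 $3=15 $4=15 $5=1
PC=1  bne  $5, $4, L10       | $0=0 $1=0 $2=3 $3=15 $4=15 $5=1  [TAKEN]
PC=2  nor  $2, $5, $3        | $0=0 $1=0 $2=65520 $3=15 $4=15 $5=1

3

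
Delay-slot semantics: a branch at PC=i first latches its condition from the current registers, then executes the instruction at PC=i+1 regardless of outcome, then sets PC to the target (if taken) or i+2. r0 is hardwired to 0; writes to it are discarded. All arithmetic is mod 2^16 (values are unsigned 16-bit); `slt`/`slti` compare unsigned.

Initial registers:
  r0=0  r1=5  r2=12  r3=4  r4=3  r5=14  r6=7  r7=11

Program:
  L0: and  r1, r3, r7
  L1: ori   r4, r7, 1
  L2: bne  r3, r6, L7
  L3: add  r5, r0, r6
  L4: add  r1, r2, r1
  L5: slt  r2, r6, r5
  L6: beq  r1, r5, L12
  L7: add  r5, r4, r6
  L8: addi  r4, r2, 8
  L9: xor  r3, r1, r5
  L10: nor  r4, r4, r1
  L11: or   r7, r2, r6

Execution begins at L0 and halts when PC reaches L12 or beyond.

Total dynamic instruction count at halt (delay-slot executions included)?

[0] and  r1, r3, r7  →  {r0:0, r1:0, r2:12, r3:4, r4:3, r5:14, r6:7, r7:11}
[1] ori   r4, r7, 1  →  {r0:0, r1:0, r2:12, r3:4, r4:11, r5:14, r6:7, r7:11}
[2] bne  r3, r6, L7  →  {r0:0, r1:0, r2:12, r3:4, r4:11, r5:14, r6:7, r7:11}  ⟨branch taken⟩
[3] add  r5, r0, r6  →  {r0:0, r1:0, r2:12, r3:4, r4:11, r5:7, r6:7, r7:11}
[7] add  r5, r4, r6  →  {r0:0, r1:0, r2:12, r3:4, r4:11, r5:18, r6:7, r7:11}
[8] addi  r4, r2, 8  →  {r0:0, r1:0, r2:12, r3:4, r4:20, r5:18, r6:7, r7:11}
[9] xor  r3, r1, r5  →  {r0:0, r1:0, r2:12, r3:18, r4:20, r5:18, r6:7, r7:11}
[10] nor  r4, r4, r1  →  {r0:0, r1:0, r2:12, r3:18, r4:65515, r5:18, r6:7, r7:11}
[11] or   r7, r2, r6  →  {r0:0, r1:0, r2:12, r3:18, r4:65515, r5:18, r6:7, r7:15}

9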